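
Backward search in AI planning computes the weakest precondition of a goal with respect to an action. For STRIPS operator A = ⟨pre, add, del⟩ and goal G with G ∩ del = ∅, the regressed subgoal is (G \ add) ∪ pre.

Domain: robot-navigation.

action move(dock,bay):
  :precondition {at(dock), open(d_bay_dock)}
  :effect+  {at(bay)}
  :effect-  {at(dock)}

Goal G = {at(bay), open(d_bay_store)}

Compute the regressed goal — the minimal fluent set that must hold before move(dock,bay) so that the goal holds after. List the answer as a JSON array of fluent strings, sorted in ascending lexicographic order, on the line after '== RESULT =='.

Compute (G \ add) ∪ pre:
  G ∩ del = {}  (empty — regression defined)
  G \ add = {at(bay), open(d_bay_store)} \ {at(bay)} = {open(d_bay_store)}
  ∪ pre   = {open(d_bay_store)} ∪ {at(dock), open(d_bay_dock)}
          = {at(dock), open(d_bay_dock), open(d_bay_store)}

== RESULT ==
["at(dock)", "open(d_bay_dock)", "open(d_bay_store)"]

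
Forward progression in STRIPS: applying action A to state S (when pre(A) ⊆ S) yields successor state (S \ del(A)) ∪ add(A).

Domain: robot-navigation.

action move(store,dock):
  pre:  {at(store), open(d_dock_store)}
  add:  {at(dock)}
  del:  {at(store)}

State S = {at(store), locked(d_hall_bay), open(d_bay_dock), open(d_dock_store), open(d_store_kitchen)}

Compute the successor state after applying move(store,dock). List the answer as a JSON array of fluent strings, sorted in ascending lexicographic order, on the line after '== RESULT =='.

Compute (S \ del) ∪ add:
  pre ⊆ S: {at(store), open(d_dock_store)} ⊆ S  — applicable
  S \ del = {locked(d_hall_bay), open(d_bay_dock), open(d_dock_store), open(d_store_kitchen)}
  ∪ add   = {at(dock), locked(d_hall_bay), open(d_bay_dock), open(d_dock_store), open(d_store_kitchen)}

== RESULT ==
["at(dock)", "locked(d_hall_bay)", "open(d_bay_dock)", "open(d_dock_store)", "open(d_store_kitchen)"]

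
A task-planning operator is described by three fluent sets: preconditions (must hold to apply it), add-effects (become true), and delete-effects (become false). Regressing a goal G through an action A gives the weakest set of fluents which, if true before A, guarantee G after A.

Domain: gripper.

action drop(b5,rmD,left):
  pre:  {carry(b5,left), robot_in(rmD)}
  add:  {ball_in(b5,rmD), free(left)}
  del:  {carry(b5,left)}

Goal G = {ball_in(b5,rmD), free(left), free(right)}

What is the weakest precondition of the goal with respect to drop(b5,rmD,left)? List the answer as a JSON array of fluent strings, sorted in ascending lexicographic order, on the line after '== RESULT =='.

Compute (G \ add) ∪ pre:
  G ∩ del = {}  (empty — regression defined)
  G \ add = {ball_in(b5,rmD), free(left), free(right)} \ {ball_in(b5,rmD), free(left)} = {free(right)}
  ∪ pre   = {free(right)} ∪ {carry(b5,left), robot_in(rmD)}
          = {carry(b5,left), free(right), robot_in(rmD)}

== RESULT ==
["carry(b5,left)", "free(right)", "robot_in(rmD)"]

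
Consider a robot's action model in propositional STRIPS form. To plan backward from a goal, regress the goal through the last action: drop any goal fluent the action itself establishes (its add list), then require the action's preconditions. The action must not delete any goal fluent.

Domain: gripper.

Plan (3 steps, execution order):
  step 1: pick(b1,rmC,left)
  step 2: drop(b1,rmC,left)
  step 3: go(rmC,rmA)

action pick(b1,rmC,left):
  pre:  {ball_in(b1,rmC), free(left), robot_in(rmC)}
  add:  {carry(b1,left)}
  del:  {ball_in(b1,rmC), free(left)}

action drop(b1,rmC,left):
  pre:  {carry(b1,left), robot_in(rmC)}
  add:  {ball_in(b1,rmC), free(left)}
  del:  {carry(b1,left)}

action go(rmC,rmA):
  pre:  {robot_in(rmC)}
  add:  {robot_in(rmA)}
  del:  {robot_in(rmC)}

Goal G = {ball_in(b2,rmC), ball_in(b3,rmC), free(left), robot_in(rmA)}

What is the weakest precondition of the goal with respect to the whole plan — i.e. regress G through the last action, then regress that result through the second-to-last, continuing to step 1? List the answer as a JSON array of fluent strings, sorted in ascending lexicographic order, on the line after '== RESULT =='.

Work backward from the goal:
  through step 3 (go(rmC,rmA)): drop {robot_in(rmA)}, keep {ball_in(b2,rmC), ball_in(b3,rmC), free(left)}, require {robot_in(rmC)}
    → {ball_in(b2,rmC), ball_in(b3,rmC), free(left), robot_in(rmC)}
  through step 2 (drop(b1,rmC,left)): drop {free(left)}, keep {ball_in(b2,rmC), ball_in(b3,rmC), robot_in(rmC)}, require {carry(b1,left), robot_in(rmC)}
    → {ball_in(b2,rmC), ball_in(b3,rmC), carry(b1,left), robot_in(rmC)}
  through step 1 (pick(b1,rmC,left)): drop {carry(b1,left)}, keep {ball_in(b2,rmC), ball_in(b3,rmC), robot_in(rmC)}, require {ball_in(b1,rmC), free(left), robot_in(rmC)}
    → {ball_in(b1,rmC), ball_in(b2,rmC), ball_in(b3,rmC), free(left), robot_in(rmC)}

== RESULT ==
["ball_in(b1,rmC)", "ball_in(b2,rmC)", "ball_in(b3,rmC)", "free(left)", "robot_in(rmC)"]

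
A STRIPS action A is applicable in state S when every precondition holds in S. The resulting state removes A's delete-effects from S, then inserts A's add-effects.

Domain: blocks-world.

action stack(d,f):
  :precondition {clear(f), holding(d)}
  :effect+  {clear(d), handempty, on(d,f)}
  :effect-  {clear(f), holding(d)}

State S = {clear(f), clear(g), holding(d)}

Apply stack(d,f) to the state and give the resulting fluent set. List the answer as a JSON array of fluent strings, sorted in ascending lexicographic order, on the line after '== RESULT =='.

Compute (S \ del) ∪ add:
  pre ⊆ S: {clear(f), holding(d)} ⊆ S  — applicable
  S \ del = {clear(g)}
  ∪ add   = {clear(d), clear(g), handempty, on(d,f)}

== RESULT ==
["clear(d)", "clear(g)", "handempty", "on(d,f)"]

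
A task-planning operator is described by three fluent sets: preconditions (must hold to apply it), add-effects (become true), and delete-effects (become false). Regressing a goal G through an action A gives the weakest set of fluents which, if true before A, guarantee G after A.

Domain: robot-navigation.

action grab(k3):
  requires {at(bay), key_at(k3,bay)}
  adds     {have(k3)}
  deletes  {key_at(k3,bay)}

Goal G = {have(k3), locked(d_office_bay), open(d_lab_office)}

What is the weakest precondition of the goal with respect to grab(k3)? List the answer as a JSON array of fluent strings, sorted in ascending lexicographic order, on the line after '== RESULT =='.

Compute (G \ add) ∪ pre:
  G ∩ del = {}  (empty — regression defined)
  G \ add = {have(k3), locked(d_office_bay), open(d_lab_office)} \ {have(k3)} = {locked(d_office_bay), open(d_lab_office)}
  ∪ pre   = {locked(d_office_bay), open(d_lab_office)} ∪ {at(bay), key_at(k3,bay)}
          = {at(bay), key_at(k3,bay), locked(d_office_bay), open(d_lab_office)}

== RESULT ==
["at(bay)", "key_at(k3,bay)", "locked(d_office_bay)", "open(d_lab_office)"]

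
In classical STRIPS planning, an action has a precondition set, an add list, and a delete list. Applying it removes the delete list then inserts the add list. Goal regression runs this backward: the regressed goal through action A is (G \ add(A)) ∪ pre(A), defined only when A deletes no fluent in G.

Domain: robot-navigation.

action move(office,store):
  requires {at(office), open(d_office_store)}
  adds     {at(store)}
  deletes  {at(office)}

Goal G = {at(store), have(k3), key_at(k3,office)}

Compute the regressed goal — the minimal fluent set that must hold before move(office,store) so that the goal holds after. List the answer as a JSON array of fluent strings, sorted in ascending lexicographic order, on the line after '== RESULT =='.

Compute (G \ add) ∪ pre:
  G ∩ del = {}  (empty — regression defined)
  G \ add = {at(store), have(k3), key_at(k3,office)} \ {at(store)} = {have(k3), key_at(k3,office)}
  ∪ pre   = {have(k3), key_at(k3,office)} ∪ {at(office), open(d_office_store)}
          = {at(office), have(k3), key_at(k3,office), open(d_office_store)}

== RESULT ==
["at(office)", "have(k3)", "key_at(k3,office)", "open(d_office_store)"]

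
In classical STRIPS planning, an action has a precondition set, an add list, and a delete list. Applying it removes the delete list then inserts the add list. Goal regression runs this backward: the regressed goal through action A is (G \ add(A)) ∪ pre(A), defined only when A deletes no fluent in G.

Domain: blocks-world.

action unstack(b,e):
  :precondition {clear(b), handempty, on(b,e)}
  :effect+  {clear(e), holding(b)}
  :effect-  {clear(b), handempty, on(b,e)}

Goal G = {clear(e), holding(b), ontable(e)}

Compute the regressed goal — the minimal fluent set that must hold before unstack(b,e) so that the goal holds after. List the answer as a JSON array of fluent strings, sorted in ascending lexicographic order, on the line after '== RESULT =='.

Regress:
  G ∩ del = {}  (empty — regression defined)
  G \ add = {clear(e), holding(b), ontable(e)} \ {clear(e), holding(b)} = {ontable(e)}
  ∪ pre   = {ontable(e)} ∪ {clear(b), handempty, on(b,e)}
          = {clear(b), handempty, on(b,e), ontable(e)}

== RESULT ==
["clear(b)", "handempty", "on(b,e)", "ontable(e)"]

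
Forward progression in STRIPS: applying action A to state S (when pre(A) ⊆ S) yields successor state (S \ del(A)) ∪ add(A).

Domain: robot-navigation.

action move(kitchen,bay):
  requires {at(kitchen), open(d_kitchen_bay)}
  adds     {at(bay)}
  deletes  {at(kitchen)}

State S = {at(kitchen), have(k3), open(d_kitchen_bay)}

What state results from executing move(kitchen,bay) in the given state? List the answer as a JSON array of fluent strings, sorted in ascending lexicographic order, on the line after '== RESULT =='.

Progress:
  pre ⊆ S: {at(kitchen), open(d_kitchen_bay)} ⊆ S  — applicable
  S \ del = {have(k3), open(d_kitchen_bay)}
  ∪ add   = {at(bay), have(k3), open(d_kitchen_bay)}

== RESULT ==
["at(bay)", "have(k3)", "open(d_kitchen_bay)"]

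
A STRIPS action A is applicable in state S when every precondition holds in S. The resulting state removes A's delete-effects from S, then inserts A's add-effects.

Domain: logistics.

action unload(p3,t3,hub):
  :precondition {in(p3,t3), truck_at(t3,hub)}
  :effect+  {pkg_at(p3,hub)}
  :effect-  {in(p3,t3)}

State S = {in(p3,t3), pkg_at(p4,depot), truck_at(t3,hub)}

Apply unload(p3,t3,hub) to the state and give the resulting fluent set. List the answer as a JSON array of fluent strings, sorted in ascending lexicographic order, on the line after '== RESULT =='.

Progress:
  pre ⊆ S: {in(p3,t3), truck_at(t3,hub)} ⊆ S  — applicable
  S \ del = {pkg_at(p4,depot), truck_at(t3,hub)}
  ∪ add   = {pkg_at(p3,hub), pkg_at(p4,depot), truck_at(t3,hub)}

== RESULT ==
["pkg_at(p3,hub)", "pkg_at(p4,depot)", "truck_at(t3,hub)"]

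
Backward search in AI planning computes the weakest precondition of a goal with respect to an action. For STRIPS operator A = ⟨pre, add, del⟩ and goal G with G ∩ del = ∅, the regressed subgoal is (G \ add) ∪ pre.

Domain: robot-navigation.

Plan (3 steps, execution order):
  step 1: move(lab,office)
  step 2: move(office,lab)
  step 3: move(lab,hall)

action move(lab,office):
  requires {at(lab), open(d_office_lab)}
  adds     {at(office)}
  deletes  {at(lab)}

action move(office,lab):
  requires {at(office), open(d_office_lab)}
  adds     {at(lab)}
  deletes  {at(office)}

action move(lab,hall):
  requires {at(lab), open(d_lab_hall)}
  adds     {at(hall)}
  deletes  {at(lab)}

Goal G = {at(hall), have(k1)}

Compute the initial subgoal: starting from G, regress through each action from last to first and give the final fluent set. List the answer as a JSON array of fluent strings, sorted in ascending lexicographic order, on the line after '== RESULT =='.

Work backward from the goal:
  through step 3 (move(lab,hall)): drop {at(hall)}, keep {have(k1)}, require {at(lab), open(d_lab_hall)}
    → {at(lab), have(k1), open(d_lab_hall)}
  through step 2 (move(office,lab)): drop {at(lab)}, keep {have(k1), open(d_lab_hall)}, require {at(office), open(d_office_lab)}
    → {at(office), have(k1), open(d_lab_hall), open(d_office_lab)}
  through step 1 (move(lab,office)): drop {at(office)}, keep {have(k1), open(d_lab_hall), open(d_office_lab)}, require {at(lab), open(d_office_lab)}
    → {at(lab), have(k1), open(d_lab_hall), open(d_office_lab)}

== RESULT ==
["at(lab)", "have(k1)", "open(d_lab_hall)", "open(d_office_lab)"]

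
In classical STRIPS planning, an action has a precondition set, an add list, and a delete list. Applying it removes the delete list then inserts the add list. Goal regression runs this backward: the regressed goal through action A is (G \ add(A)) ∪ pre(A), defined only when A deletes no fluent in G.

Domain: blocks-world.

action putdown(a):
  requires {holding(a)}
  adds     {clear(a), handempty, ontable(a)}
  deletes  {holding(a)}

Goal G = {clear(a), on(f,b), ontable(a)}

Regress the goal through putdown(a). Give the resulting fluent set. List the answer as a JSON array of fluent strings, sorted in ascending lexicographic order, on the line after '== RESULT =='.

Compute (G \ add) ∪ pre:
  G ∩ del = {}  (empty — regression defined)
  G \ add = {clear(a), on(f,b), ontable(a)} \ {clear(a), handempty, ontable(a)} = {on(f,b)}
  ∪ pre   = {on(f,b)} ∪ {holding(a)}
          = {holding(a), on(f,b)}

== RESULT ==
["holding(a)", "on(f,b)"]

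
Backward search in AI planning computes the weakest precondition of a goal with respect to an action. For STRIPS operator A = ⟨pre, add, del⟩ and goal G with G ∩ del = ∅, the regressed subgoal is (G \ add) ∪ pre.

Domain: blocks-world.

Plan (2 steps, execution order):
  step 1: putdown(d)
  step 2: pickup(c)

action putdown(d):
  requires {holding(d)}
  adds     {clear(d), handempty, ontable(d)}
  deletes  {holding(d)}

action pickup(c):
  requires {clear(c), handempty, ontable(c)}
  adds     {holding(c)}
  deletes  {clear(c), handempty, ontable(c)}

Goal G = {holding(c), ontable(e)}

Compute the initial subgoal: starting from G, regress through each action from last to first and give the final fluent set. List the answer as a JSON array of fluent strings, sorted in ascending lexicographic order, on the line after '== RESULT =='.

Regress step by step:
  through step 2 (pickup(c)): drop {holding(c)}, keep {ontable(e)}, require {clear(c), handempty, ontable(c)}
    → {clear(c), handempty, ontable(c), ontable(e)}
  through step 1 (putdown(d)): drop {handempty}, keep {clear(c), ontable(c), ontable(e)}, require {holding(d)}
    → {clear(c), holding(d), ontable(c), ontable(e)}

== RESULT ==
["clear(c)", "holding(d)", "ontable(c)", "ontable(e)"]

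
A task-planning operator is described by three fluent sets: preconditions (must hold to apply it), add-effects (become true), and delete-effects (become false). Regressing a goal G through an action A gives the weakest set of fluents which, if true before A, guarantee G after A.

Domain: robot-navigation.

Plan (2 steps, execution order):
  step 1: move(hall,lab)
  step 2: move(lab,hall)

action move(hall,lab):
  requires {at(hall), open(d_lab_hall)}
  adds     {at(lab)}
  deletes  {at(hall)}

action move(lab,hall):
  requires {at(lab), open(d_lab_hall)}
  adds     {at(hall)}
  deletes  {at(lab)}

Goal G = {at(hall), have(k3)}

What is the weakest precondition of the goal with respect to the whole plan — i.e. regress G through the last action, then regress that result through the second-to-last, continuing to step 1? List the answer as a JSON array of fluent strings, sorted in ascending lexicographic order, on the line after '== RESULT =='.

Regress step by step:
  through step 2 (move(lab,hall)): drop {at(hall)}, keep {have(k3)}, require {at(lab), open(d_lab_hall)}
    → {at(lab), have(k3), open(d_lab_hall)}
  through step 1 (move(hall,lab)): drop {at(lab)}, keep {have(k3), open(d_lab_hall)}, require {at(hall), open(d_lab_hall)}
    → {at(hall), have(k3), open(d_lab_hall)}

== RESULT ==
["at(hall)", "have(k3)", "open(d_lab_hall)"]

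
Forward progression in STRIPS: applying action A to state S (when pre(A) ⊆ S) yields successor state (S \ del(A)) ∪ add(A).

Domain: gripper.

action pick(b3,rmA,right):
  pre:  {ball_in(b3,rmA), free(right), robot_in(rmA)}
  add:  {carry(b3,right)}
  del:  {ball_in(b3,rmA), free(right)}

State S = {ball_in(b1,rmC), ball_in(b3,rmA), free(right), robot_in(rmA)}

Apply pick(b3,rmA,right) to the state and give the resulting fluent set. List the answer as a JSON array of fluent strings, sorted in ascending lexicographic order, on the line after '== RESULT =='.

Compute (S \ del) ∪ add:
  pre ⊆ S: {ball_in(b3,rmA), free(right), robot_in(rmA)} ⊆ S  — applicable
  S \ del = {ball_in(b1,rmC), robot_in(rmA)}
  ∪ add   = {ball_in(b1,rmC), carry(b3,right), robot_in(rmA)}

== RESULT ==
["ball_in(b1,rmC)", "carry(b3,right)", "robot_in(rmA)"]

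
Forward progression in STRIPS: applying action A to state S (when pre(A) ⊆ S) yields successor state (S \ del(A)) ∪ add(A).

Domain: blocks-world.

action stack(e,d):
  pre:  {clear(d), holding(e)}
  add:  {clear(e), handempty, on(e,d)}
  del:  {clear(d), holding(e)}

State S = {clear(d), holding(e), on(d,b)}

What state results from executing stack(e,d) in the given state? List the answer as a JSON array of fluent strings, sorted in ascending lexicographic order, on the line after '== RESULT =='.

Progress:
  pre ⊆ S: {clear(d), holding(e)} ⊆ S  — applicable
  S \ del = {on(d,b)}
  ∪ add   = {clear(e), handempty, on(d,b), on(e,d)}

== RESULT ==
["clear(e)", "handempty", "on(d,b)", "on(e,d)"]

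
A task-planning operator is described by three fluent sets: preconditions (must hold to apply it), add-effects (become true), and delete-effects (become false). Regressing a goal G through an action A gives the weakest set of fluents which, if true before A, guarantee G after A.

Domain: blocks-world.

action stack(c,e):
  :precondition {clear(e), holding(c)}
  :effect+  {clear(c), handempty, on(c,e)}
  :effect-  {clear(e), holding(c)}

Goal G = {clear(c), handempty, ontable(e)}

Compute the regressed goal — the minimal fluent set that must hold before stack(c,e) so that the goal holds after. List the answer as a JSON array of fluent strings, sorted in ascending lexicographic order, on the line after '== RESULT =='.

Compute (G \ add) ∪ pre:
  G ∩ del = {}  (empty — regression defined)
  G \ add = {clear(c), handempty, ontable(e)} \ {clear(c), handempty, on(c,e)} = {ontable(e)}
  ∪ pre   = {ontable(e)} ∪ {clear(e), holding(c)}
          = {clear(e), holding(c), ontable(e)}

== RESULT ==
["clear(e)", "holding(c)", "ontable(e)"]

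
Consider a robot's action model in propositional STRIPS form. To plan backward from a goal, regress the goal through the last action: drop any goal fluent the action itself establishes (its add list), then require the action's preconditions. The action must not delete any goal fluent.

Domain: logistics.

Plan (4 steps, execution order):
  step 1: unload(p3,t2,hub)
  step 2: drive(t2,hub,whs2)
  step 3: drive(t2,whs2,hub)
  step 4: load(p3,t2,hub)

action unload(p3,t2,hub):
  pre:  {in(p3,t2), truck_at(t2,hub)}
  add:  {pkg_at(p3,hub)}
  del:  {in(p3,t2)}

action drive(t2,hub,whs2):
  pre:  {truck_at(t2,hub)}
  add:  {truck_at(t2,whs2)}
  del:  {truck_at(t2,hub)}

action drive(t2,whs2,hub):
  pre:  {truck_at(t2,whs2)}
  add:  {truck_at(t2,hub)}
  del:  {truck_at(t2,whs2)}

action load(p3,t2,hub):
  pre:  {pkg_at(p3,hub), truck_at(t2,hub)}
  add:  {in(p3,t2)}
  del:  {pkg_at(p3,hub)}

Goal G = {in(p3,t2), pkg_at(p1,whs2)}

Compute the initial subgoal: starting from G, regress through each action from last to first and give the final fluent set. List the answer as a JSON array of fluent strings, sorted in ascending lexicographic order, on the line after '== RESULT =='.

Regress step by step:
  through step 4 (load(p3,t2,hub)): drop {in(p3,t2)}, keep {pkg_at(p1,whs2)}, require {pkg_at(p3,hub), truck_at(t2,hub)}
    → {pkg_at(p1,whs2), pkg_at(p3,hub), truck_at(t2,hub)}
  through step 3 (drive(t2,whs2,hub)): drop {truck_at(t2,hub)}, keep {pkg_at(p1,whs2), pkg_at(p3,hub)}, require {truck_at(t2,whs2)}
    → {pkg_at(p1,whs2), pkg_at(p3,hub), truck_at(t2,whs2)}
  through step 2 (drive(t2,hub,whs2)): drop {truck_at(t2,whs2)}, keep {pkg_at(p1,whs2), pkg_at(p3,hub)}, require {truck_at(t2,hub)}
    → {pkg_at(p1,whs2), pkg_at(p3,hub), truck_at(t2,hub)}
  through step 1 (unload(p3,t2,hub)): drop {pkg_at(p3,hub)}, keep {pkg_at(p1,whs2), truck_at(t2,hub)}, require {in(p3,t2), truck_at(t2,hub)}
    → {in(p3,t2), pkg_at(p1,whs2), truck_at(t2,hub)}

== RESULT ==
["in(p3,t2)", "pkg_at(p1,whs2)", "truck_at(t2,hub)"]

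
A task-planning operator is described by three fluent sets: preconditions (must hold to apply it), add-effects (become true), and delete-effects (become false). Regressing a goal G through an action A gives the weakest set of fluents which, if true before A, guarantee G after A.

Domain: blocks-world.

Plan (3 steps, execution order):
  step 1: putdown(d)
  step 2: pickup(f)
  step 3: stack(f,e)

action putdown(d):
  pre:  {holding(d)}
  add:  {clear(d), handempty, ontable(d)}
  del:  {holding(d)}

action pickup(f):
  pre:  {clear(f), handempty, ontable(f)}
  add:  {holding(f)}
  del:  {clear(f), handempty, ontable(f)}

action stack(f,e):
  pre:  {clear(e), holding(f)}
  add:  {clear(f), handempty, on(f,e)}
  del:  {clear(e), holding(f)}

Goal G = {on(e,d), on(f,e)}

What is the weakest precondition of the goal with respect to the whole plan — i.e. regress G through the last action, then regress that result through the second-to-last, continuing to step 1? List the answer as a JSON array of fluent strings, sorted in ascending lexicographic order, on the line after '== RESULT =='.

Regress step by step:
  through step 3 (stack(f,e)): drop {on(f,e)}, keep {on(e,d)}, require {clear(e), holding(f)}
    → {clear(e), holding(f), on(e,d)}
  through step 2 (pickup(f)): drop {holding(f)}, keep {clear(e), on(e,d)}, require {clear(f), handempty, ontable(f)}
    → {clear(e), clear(f), handempty, on(e,d), ontable(f)}
  through step 1 (putdown(d)): drop {handempty}, keep {clear(e), clear(f), on(e,d), ontable(f)}, require {holding(d)}
    → {clear(e), clear(f), holding(d), on(e,d), ontable(f)}

== RESULT ==
["clear(e)", "clear(f)", "holding(d)", "on(e,d)", "ontable(f)"]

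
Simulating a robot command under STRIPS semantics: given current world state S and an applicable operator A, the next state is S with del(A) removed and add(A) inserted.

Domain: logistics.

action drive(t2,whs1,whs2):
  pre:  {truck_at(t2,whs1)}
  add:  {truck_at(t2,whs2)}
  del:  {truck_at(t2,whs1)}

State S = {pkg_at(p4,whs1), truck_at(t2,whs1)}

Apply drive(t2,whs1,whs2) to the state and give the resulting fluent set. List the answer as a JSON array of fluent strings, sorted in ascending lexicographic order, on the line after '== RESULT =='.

Compute (S \ del) ∪ add:
  pre ⊆ S: {truck_at(t2,whs1)} ⊆ S  — applicable
  S \ del = {pkg_at(p4,whs1)}
  ∪ add   = {pkg_at(p4,whs1), truck_at(t2,whs2)}

== RESULT ==
["pkg_at(p4,whs1)", "truck_at(t2,whs2)"]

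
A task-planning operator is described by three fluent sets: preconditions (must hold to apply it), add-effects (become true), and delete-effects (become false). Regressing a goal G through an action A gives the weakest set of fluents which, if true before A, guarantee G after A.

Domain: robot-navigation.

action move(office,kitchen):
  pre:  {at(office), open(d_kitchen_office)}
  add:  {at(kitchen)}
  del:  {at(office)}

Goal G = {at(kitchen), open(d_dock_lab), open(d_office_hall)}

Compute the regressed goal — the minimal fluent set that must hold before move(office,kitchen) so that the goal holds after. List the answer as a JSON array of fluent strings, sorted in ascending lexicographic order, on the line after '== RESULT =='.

Compute (G \ add) ∪ pre:
  G ∩ del = {}  (empty — regression defined)
  G \ add = {at(kitchen), open(d_dock_lab), open(d_office_hall)} \ {at(kitchen)} = {open(d_dock_lab), open(d_office_hall)}
  ∪ pre   = {open(d_dock_lab), open(d_office_hall)} ∪ {at(office), open(d_kitchen_office)}
          = {at(office), open(d_dock_lab), open(d_kitchen_office), open(d_office_hall)}

== RESULT ==
["at(office)", "open(d_dock_lab)", "open(d_kitchen_office)", "open(d_office_hall)"]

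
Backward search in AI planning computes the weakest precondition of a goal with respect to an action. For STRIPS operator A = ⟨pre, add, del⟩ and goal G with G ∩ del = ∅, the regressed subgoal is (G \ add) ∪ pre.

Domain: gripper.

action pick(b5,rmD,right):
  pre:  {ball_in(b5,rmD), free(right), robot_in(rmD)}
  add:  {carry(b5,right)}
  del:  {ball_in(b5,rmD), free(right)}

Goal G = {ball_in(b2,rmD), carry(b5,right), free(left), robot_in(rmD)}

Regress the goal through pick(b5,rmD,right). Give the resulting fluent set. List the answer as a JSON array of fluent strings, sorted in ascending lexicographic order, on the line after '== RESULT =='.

Compute (G \ add) ∪ pre:
  G ∩ del = {}  (empty — regression defined)
  G \ add = {ball_in(b2,rmD), carry(b5,right), free(left), robot_in(rmD)} \ {carry(b5,right)} = {ball_in(b2,rmD), free(left), robot_in(rmD)}
  ∪ pre   = {ball_in(b2,rmD), free(left), robot_in(rmD)} ∪ {ball_in(b5,rmD), free(right), robot_in(rmD)}
          = {ball_in(b2,rmD), ball_in(b5,rmD), free(left), free(right), robot_in(rmD)}

== RESULT ==
["ball_in(b2,rmD)", "ball_in(b5,rmD)", "free(left)", "free(right)", "robot_in(rmD)"]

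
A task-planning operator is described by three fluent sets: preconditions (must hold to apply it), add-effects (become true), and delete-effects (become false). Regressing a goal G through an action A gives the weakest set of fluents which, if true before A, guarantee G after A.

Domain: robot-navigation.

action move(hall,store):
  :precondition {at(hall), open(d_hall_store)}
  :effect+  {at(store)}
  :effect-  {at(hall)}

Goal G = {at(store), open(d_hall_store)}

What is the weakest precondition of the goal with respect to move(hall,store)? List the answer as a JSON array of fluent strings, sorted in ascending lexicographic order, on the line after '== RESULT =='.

Compute (G \ add) ∪ pre:
  G ∩ del = {}  (empty — regression defined)
  G \ add = {at(store), open(d_hall_store)} \ {at(store)} = {open(d_hall_store)}
  ∪ pre   = {open(d_hall_store)} ∪ {at(hall), open(d_hall_store)}
          = {at(hall), open(d_hall_store)}

== RESULT ==
["at(hall)", "open(d_hall_store)"]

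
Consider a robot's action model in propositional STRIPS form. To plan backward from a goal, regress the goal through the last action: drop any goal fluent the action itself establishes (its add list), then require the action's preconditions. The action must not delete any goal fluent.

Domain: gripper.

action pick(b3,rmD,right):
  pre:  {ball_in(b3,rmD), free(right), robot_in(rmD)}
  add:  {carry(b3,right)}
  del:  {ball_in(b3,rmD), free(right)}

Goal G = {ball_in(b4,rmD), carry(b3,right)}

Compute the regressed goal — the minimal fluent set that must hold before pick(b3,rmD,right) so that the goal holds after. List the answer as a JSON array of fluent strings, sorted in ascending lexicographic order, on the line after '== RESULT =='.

Compute (G \ add) ∪ pre:
  G ∩ del = {}  (empty — regression defined)
  G \ add = {ball_in(b4,rmD), carry(b3,right)} \ {carry(b3,right)} = {ball_in(b4,rmD)}
  ∪ pre   = {ball_in(b4,rmD)} ∪ {ball_in(b3,rmD), free(right), robot_in(rmD)}
          = {ball_in(b3,rmD), ball_in(b4,rmD), free(right), robot_in(rmD)}

== RESULT ==
["ball_in(b3,rmD)", "ball_in(b4,rmD)", "free(right)", "robot_in(rmD)"]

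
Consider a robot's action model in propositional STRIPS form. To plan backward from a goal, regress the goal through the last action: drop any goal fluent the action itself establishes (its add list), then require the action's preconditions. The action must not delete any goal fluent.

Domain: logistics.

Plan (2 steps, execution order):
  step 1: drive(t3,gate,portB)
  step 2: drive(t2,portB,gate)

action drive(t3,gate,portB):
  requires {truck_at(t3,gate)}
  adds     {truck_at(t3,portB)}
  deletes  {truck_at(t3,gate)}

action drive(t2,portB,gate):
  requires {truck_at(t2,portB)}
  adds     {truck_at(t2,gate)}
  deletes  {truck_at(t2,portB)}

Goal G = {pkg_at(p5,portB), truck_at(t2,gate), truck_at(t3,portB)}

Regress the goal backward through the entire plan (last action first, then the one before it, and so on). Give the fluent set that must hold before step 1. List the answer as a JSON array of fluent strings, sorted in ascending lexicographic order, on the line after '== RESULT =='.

Regress step by step:
  through step 2 (drive(t2,portB,gate)): drop {truck_at(t2,gate)}, keep {pkg_at(p5,portB), truck_at(t3,portB)}, require {truck_at(t2,portB)}
    → {pkg_at(p5,portB), truck_at(t2,portB), truck_at(t3,portB)}
  through step 1 (drive(t3,gate,portB)): drop {truck_at(t3,portB)}, keep {pkg_at(p5,portB), truck_at(t2,portB)}, require {truck_at(t3,gate)}
    → {pkg_at(p5,portB), truck_at(t2,portB), truck_at(t3,gate)}

== RESULT ==
["pkg_at(p5,portB)", "truck_at(t2,portB)", "truck_at(t3,gate)"]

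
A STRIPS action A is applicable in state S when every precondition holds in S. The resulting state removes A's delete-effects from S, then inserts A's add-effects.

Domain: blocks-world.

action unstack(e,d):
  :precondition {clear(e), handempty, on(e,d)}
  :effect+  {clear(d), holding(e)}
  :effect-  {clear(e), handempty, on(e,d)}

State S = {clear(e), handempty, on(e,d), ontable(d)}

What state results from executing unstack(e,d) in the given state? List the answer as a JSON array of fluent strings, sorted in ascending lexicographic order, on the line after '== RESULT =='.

Progress:
  pre ⊆ S: {clear(e), handempty, on(e,d)} ⊆ S  — applicable
  S \ del = {ontable(d)}
  ∪ add   = {clear(d), holding(e), ontable(d)}

== RESULT ==
["clear(d)", "holding(e)", "ontable(d)"]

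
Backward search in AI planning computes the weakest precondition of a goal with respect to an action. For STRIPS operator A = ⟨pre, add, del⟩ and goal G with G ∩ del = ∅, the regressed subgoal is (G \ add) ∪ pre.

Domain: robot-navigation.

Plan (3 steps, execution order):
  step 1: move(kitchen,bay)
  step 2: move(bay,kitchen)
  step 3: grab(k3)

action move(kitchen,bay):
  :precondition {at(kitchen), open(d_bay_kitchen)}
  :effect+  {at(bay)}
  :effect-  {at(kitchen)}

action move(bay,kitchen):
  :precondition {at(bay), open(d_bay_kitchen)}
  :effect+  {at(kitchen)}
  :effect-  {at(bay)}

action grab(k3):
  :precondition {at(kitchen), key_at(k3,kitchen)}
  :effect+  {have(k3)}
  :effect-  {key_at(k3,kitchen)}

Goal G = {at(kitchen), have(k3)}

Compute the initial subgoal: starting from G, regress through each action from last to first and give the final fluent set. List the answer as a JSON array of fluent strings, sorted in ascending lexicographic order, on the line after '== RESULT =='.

Work backward from the goal:
  through step 3 (grab(k3)): drop {have(k3)}, keep {at(kitchen)}, require {at(kitchen), key_at(k3,kitchen)}
    → {at(kitchen), key_at(k3,kitchen)}
  through step 2 (move(bay,kitchen)): drop {at(kitchen)}, keep {key_at(k3,kitchen)}, require {at(bay), open(d_bay_kitchen)}
    → {at(bay), key_at(k3,kitchen), open(d_bay_kitchen)}
  through step 1 (move(kitchen,bay)): drop {at(bay)}, keep {key_at(k3,kitchen), open(d_bay_kitchen)}, require {at(kitchen), open(d_bay_kitchen)}
    → {at(kitchen), key_at(k3,kitchen), open(d_bay_kitchen)}

== RESULT ==
["at(kitchen)", "key_at(k3,kitchen)", "open(d_bay_kitchen)"]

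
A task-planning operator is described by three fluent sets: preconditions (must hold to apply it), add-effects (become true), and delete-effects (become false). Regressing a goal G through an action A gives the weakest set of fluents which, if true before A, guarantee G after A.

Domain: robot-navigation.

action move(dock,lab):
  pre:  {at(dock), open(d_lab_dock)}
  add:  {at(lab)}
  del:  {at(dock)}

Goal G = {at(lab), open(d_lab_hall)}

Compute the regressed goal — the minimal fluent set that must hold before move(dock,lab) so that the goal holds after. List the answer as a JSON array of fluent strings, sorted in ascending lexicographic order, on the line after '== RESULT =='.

Compute (G \ add) ∪ pre:
  G ∩ del = {}  (empty — regression defined)
  G \ add = {at(lab), open(d_lab_hall)} \ {at(lab)} = {open(d_lab_hall)}
  ∪ pre   = {open(d_lab_hall)} ∪ {at(dock), open(d_lab_dock)}
          = {at(dock), open(d_lab_dock), open(d_lab_hall)}

== RESULT ==
["at(dock)", "open(d_lab_dock)", "open(d_lab_hall)"]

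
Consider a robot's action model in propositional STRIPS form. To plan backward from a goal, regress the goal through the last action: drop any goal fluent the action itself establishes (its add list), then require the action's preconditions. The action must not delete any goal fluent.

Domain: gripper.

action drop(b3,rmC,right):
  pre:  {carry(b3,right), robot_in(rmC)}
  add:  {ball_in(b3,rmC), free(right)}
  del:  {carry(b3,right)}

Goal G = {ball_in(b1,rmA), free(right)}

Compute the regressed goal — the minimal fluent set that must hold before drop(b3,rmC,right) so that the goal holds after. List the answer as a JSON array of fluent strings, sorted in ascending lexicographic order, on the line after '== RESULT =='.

Regress:
  G ∩ del = {}  (empty — regression defined)
  G \ add = {ball_in(b1,rmA), free(right)} \ {ball_in(b3,rmC), free(right)} = {ball_in(b1,rmA)}
  ∪ pre   = {ball_in(b1,rmA)} ∪ {carry(b3,right), robot_in(rmC)}
          = {ball_in(b1,rmA), carry(b3,right), robot_in(rmC)}

== RESULT ==
["ball_in(b1,rmA)", "carry(b3,right)", "robot_in(rmC)"]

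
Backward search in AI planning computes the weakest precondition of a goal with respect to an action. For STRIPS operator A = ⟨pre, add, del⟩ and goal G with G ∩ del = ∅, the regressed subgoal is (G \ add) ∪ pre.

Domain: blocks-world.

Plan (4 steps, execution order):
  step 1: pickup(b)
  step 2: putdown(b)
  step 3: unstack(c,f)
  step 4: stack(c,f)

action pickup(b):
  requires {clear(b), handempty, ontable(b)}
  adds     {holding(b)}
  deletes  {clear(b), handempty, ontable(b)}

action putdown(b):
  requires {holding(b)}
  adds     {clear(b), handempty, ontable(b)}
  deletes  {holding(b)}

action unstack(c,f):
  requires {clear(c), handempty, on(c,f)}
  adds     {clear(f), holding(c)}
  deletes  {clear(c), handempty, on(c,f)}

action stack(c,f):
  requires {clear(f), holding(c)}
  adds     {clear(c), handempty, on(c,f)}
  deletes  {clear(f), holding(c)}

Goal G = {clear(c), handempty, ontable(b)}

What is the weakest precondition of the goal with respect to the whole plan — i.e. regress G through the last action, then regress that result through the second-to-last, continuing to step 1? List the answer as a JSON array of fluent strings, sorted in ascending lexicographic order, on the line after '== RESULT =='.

Work backward from the goal:
  through step 4 (stack(c,f)): drop {clear(c), handempty}, keep {ontable(b)}, require {clear(f), holding(c)}
    → {clear(f), holding(c), ontable(b)}
  through step 3 (unstack(c,f)): drop {clear(f), holding(c)}, keep {ontable(b)}, require {clear(c), handempty, on(c,f)}
    → {clear(c), handempty, on(c,f), ontable(b)}
  through step 2 (putdown(b)): drop {handempty, ontable(b)}, keep {clear(c), on(c,f)}, require {holding(b)}
    → {clear(c), holding(b), on(c,f)}
  through step 1 (pickup(b)): drop {holding(b)}, keep {clear(c), on(c,f)}, require {clear(b), handempty, ontable(b)}
    → {clear(b), clear(c), handempty, on(c,f), ontable(b)}

== RESULT ==
["clear(b)", "clear(c)", "handempty", "on(c,f)", "ontable(b)"]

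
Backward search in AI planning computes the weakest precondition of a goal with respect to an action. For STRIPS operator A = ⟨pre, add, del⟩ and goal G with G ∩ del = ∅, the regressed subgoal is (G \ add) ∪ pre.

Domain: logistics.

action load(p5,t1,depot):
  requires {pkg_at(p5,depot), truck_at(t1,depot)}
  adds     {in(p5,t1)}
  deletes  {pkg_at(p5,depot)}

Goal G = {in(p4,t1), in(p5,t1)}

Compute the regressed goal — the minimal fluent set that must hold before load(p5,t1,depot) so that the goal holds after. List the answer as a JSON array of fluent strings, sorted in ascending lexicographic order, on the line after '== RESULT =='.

Regress:
  G ∩ del = {}  (empty — regression defined)
  G \ add = {in(p4,t1), in(p5,t1)} \ {in(p5,t1)} = {in(p4,t1)}
  ∪ pre   = {in(p4,t1)} ∪ {pkg_at(p5,depot), truck_at(t1,depot)}
          = {in(p4,t1), pkg_at(p5,depot), truck_at(t1,depot)}

== RESULT ==
["in(p4,t1)", "pkg_at(p5,depot)", "truck_at(t1,depot)"]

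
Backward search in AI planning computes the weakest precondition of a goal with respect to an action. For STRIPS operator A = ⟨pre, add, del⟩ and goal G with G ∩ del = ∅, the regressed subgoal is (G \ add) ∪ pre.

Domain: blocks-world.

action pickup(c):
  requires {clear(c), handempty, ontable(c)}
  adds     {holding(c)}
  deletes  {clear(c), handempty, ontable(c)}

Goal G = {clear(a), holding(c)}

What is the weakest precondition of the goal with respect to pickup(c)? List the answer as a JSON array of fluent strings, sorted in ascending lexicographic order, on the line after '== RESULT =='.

Regress:
  G ∩ del = {}  (empty — regression defined)
  G \ add = {clear(a), holding(c)} \ {holding(c)} = {clear(a)}
  ∪ pre   = {clear(a)} ∪ {clear(c), handempty, ontable(c)}
          = {clear(a), clear(c), handempty, ontable(c)}

== RESULT ==
["clear(a)", "clear(c)", "handempty", "ontable(c)"]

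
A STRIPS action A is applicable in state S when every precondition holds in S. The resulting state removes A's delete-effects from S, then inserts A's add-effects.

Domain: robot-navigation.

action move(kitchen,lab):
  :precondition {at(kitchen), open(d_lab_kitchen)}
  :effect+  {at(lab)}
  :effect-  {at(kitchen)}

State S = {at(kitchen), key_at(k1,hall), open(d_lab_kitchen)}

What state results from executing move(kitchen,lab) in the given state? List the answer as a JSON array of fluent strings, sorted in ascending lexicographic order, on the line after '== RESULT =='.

Progress:
  pre ⊆ S: {at(kitchen), open(d_lab_kitchen)} ⊆ S  — applicable
  S \ del = {key_at(k1,hall), open(d_lab_kitchen)}
  ∪ add   = {at(lab), key_at(k1,hall), open(d_lab_kitchen)}

== RESULT ==
["at(lab)", "key_at(k1,hall)", "open(d_lab_kitchen)"]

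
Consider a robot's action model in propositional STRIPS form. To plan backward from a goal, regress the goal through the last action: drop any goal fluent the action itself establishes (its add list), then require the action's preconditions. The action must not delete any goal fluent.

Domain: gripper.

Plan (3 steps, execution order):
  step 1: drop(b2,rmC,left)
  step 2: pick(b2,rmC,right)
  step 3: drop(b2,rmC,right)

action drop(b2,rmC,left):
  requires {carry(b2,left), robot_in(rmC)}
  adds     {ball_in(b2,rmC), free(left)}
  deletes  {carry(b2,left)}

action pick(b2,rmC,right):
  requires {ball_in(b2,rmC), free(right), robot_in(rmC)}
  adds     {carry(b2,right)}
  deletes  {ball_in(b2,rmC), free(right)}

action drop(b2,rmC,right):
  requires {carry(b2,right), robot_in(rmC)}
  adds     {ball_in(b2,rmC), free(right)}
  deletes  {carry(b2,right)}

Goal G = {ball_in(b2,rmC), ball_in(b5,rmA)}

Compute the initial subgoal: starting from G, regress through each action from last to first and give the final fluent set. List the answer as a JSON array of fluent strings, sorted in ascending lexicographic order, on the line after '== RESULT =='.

Work backward from the goal:
  through step 3 (drop(b2,rmC,right)): drop {ball_in(b2,rmC)}, keep {ball_in(b5,rmA)}, require {carry(b2,right), robot_in(rmC)}
    → {ball_in(b5,rmA), carry(b2,right), robot_in(rmC)}
  through step 2 (pick(b2,rmC,right)): drop {carry(b2,right)}, keep {ball_in(b5,rmA), robot_in(rmC)}, require {ball_in(b2,rmC), free(right), robot_in(rmC)}
    → {ball_in(b2,rmC), ball_in(b5,rmA), free(right), robot_in(rmC)}
  through step 1 (drop(b2,rmC,left)): drop {ball_in(b2,rmC)}, keep {ball_in(b5,rmA), free(right), robot_in(rmC)}, require {carry(b2,left), robot_in(rmC)}
    → {ball_in(b5,rmA), carry(b2,left), free(right), robot_in(rmC)}

== RESULT ==
["ball_in(b5,rmA)", "carry(b2,left)", "free(right)", "robot_in(rmC)"]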